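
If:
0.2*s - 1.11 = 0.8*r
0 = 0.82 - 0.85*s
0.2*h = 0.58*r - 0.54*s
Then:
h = -5.93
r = -1.15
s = 0.96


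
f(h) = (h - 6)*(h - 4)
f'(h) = 2*h - 10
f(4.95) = -1.00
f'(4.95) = -0.10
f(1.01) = 14.92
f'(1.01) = -7.98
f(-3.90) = 78.21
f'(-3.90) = -17.80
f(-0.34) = 27.52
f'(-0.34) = -10.68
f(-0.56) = 29.91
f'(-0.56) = -11.12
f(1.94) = 8.36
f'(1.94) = -6.12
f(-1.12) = 36.45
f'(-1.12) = -12.24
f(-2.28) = 52.00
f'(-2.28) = -14.56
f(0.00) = 24.00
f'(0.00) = -10.00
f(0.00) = 24.00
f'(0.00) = -10.00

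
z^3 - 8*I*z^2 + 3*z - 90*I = (z - 6*I)*(z - 5*I)*(z + 3*I)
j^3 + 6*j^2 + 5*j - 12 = (j - 1)*(j + 3)*(j + 4)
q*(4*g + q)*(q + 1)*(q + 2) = 4*g*q^3 + 12*g*q^2 + 8*g*q + q^4 + 3*q^3 + 2*q^2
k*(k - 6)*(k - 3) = k^3 - 9*k^2 + 18*k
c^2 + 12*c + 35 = (c + 5)*(c + 7)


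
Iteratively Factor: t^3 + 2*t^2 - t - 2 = (t - 1)*(t^2 + 3*t + 2) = (t - 1)*(t + 2)*(t + 1)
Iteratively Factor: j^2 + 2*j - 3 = (j + 3)*(j - 1)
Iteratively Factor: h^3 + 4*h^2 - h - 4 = (h - 1)*(h^2 + 5*h + 4) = (h - 1)*(h + 4)*(h + 1)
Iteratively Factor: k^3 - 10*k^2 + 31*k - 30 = (k - 2)*(k^2 - 8*k + 15) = (k - 3)*(k - 2)*(k - 5)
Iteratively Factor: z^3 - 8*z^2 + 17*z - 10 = (z - 5)*(z^2 - 3*z + 2) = (z - 5)*(z - 2)*(z - 1)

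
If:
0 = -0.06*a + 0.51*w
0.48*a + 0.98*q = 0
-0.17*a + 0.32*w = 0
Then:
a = 0.00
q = 0.00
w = 0.00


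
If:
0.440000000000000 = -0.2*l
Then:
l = -2.20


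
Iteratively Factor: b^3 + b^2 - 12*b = (b)*(b^2 + b - 12) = b*(b + 4)*(b - 3)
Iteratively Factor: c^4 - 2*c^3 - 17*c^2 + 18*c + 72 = (c + 3)*(c^3 - 5*c^2 - 2*c + 24) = (c - 3)*(c + 3)*(c^2 - 2*c - 8) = (c - 3)*(c + 2)*(c + 3)*(c - 4)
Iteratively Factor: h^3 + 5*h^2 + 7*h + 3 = (h + 1)*(h^2 + 4*h + 3) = (h + 1)*(h + 3)*(h + 1)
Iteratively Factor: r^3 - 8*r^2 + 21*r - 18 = (r - 3)*(r^2 - 5*r + 6) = (r - 3)*(r - 2)*(r - 3)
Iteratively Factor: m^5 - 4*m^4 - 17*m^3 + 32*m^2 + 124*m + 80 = (m - 4)*(m^4 - 17*m^2 - 36*m - 20) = (m - 4)*(m + 2)*(m^3 - 2*m^2 - 13*m - 10) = (m - 4)*(m + 1)*(m + 2)*(m^2 - 3*m - 10) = (m - 4)*(m + 1)*(m + 2)^2*(m - 5)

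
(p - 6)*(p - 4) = p^2 - 10*p + 24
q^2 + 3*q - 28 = (q - 4)*(q + 7)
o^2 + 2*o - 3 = (o - 1)*(o + 3)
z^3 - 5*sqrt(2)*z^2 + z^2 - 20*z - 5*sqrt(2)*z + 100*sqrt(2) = (z - 4)*(z + 5)*(z - 5*sqrt(2))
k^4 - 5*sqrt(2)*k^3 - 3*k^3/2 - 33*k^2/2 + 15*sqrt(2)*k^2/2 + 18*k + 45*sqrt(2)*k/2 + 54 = (k - 3)*(k + 3/2)*(k - 6*sqrt(2))*(k + sqrt(2))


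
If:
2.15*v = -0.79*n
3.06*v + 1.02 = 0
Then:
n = 0.91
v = -0.33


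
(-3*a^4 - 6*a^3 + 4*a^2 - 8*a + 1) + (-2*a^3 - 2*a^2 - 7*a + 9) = -3*a^4 - 8*a^3 + 2*a^2 - 15*a + 10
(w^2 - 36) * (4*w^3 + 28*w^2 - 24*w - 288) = 4*w^5 + 28*w^4 - 168*w^3 - 1296*w^2 + 864*w + 10368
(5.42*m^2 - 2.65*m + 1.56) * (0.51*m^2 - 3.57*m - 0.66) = 2.7642*m^4 - 20.7009*m^3 + 6.6789*m^2 - 3.8202*m - 1.0296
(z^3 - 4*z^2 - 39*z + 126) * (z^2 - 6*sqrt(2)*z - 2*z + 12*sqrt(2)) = z^5 - 6*sqrt(2)*z^4 - 6*z^4 - 31*z^3 + 36*sqrt(2)*z^3 + 204*z^2 + 186*sqrt(2)*z^2 - 1224*sqrt(2)*z - 252*z + 1512*sqrt(2)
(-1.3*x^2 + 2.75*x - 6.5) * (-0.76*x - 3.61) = 0.988*x^3 + 2.603*x^2 - 4.9875*x + 23.465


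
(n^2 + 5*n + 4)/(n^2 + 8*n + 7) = (n + 4)/(n + 7)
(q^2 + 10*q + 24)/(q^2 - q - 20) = (q + 6)/(q - 5)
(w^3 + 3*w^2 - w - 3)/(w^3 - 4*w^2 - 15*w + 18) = (w + 1)/(w - 6)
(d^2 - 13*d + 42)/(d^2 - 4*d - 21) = (d - 6)/(d + 3)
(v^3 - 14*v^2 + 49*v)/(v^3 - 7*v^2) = (v - 7)/v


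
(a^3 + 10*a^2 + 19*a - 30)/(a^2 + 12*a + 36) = (a^2 + 4*a - 5)/(a + 6)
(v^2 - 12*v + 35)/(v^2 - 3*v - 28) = (v - 5)/(v + 4)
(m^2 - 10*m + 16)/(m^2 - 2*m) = (m - 8)/m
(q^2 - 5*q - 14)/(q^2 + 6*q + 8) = (q - 7)/(q + 4)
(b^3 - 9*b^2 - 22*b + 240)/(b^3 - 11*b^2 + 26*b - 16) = (b^2 - b - 30)/(b^2 - 3*b + 2)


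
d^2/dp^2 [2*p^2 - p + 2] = 4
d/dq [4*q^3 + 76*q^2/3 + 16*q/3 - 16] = 12*q^2 + 152*q/3 + 16/3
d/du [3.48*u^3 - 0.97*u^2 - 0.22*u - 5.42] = 10.44*u^2 - 1.94*u - 0.22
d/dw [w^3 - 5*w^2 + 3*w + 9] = 3*w^2 - 10*w + 3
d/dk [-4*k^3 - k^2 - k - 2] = -12*k^2 - 2*k - 1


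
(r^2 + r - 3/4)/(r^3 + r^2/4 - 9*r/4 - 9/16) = 4*(2*r - 1)/(8*r^2 - 10*r - 3)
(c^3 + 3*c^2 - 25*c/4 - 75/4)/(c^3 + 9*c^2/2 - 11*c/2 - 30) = (c + 5/2)/(c + 4)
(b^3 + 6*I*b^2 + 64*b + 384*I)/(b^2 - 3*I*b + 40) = (b^2 + 14*I*b - 48)/(b + 5*I)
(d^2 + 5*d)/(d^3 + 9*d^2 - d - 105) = d/(d^2 + 4*d - 21)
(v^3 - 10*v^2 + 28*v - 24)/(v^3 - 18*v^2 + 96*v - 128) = (v^2 - 8*v + 12)/(v^2 - 16*v + 64)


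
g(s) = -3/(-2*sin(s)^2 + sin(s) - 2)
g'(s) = -3*(4*sin(s)*cos(s) - cos(s))/(-2*sin(s)^2 + sin(s) - 2)^2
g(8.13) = 1.04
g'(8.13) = 0.28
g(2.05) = 1.12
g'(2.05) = 0.49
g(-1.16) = 0.65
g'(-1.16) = 0.26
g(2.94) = 1.60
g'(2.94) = -0.17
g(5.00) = 0.63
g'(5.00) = 0.18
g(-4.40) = 1.05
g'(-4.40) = 0.32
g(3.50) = 1.16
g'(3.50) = -1.00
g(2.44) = 1.37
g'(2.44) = 0.76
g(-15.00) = 0.86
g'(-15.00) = -0.67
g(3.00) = 1.58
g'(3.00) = -0.36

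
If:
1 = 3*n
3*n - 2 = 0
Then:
No Solution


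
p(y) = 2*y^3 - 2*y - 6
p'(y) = 6*y^2 - 2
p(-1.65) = -11.68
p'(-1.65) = 14.34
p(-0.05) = -5.90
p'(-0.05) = -1.98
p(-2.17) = -22.10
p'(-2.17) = 26.25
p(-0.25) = -5.53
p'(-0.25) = -1.62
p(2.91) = 37.46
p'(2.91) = 48.81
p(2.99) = 41.48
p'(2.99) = 51.64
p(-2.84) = -46.13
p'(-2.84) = 46.39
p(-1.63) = -11.40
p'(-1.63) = 13.94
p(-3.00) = -54.00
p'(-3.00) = 52.00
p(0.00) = -6.00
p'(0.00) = -2.00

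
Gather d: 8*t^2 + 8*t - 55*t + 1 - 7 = 8*t^2 - 47*t - 6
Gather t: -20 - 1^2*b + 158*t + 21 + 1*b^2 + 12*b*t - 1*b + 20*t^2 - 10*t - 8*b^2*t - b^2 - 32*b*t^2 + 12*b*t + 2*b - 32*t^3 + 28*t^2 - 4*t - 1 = -32*t^3 + t^2*(48 - 32*b) + t*(-8*b^2 + 24*b + 144)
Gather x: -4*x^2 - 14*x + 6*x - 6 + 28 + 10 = -4*x^2 - 8*x + 32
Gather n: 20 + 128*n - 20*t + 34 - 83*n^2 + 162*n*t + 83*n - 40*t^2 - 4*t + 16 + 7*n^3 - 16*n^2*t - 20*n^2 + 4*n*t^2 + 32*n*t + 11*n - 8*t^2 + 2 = 7*n^3 + n^2*(-16*t - 103) + n*(4*t^2 + 194*t + 222) - 48*t^2 - 24*t + 72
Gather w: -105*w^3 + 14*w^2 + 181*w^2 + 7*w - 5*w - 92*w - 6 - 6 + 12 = -105*w^3 + 195*w^2 - 90*w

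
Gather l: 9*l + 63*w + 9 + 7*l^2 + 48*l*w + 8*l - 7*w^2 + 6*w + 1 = 7*l^2 + l*(48*w + 17) - 7*w^2 + 69*w + 10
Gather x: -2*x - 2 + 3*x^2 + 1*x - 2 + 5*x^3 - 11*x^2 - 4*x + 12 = 5*x^3 - 8*x^2 - 5*x + 8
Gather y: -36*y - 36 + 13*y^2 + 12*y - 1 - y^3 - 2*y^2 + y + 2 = -y^3 + 11*y^2 - 23*y - 35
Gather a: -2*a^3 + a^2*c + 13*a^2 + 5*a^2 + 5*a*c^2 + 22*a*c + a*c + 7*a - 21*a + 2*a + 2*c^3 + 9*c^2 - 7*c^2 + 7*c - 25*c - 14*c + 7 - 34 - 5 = -2*a^3 + a^2*(c + 18) + a*(5*c^2 + 23*c - 12) + 2*c^3 + 2*c^2 - 32*c - 32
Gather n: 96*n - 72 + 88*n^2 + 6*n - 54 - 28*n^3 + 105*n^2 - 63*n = -28*n^3 + 193*n^2 + 39*n - 126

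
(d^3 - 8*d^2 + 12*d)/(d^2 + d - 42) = d*(d - 2)/(d + 7)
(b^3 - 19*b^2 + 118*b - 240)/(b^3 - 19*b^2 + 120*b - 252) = (b^2 - 13*b + 40)/(b^2 - 13*b + 42)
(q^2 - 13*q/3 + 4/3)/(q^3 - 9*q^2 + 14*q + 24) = (q - 1/3)/(q^2 - 5*q - 6)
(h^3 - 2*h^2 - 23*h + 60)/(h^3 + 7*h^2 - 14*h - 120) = (h - 3)/(h + 6)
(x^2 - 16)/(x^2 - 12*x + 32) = (x + 4)/(x - 8)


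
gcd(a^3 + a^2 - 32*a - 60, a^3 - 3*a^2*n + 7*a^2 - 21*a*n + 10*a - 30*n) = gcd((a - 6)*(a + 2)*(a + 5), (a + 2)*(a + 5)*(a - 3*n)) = a^2 + 7*a + 10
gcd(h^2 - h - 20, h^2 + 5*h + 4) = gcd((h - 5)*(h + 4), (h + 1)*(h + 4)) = h + 4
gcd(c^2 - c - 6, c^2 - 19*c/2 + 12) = 1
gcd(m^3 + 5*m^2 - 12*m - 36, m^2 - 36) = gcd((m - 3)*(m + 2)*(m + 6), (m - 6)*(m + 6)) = m + 6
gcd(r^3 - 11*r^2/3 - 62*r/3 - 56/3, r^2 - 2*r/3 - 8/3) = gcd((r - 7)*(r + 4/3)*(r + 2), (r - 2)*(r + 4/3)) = r + 4/3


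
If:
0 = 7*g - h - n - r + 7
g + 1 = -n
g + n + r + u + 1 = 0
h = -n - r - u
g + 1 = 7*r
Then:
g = -1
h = 0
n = 0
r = 0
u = 0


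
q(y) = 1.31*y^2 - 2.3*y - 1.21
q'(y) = 2.62*y - 2.3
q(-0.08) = -1.02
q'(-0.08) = -2.51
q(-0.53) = 0.38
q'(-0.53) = -3.69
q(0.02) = -1.26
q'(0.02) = -2.25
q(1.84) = -1.01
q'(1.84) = 2.52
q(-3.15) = 19.03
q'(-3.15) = -10.55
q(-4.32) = 33.17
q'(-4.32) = -13.62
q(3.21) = 4.91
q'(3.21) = 6.11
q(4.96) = 19.61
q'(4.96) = 10.70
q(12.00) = 159.83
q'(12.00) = 29.14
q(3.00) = 3.68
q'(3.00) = 5.56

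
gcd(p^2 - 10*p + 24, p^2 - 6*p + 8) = p - 4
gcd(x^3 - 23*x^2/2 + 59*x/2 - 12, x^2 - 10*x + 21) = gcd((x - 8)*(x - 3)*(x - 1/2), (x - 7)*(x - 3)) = x - 3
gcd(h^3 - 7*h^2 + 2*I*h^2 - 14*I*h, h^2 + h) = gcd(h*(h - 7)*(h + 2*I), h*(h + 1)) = h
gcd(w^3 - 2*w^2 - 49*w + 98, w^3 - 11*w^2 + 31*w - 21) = w - 7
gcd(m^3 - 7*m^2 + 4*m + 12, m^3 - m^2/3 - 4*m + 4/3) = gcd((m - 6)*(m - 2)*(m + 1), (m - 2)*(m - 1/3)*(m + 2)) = m - 2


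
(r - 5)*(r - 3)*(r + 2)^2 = r^4 - 4*r^3 - 13*r^2 + 28*r + 60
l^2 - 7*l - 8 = (l - 8)*(l + 1)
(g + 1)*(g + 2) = g^2 + 3*g + 2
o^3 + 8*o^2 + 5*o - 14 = (o - 1)*(o + 2)*(o + 7)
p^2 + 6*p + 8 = (p + 2)*(p + 4)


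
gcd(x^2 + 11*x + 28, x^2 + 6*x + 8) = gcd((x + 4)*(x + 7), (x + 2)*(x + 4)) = x + 4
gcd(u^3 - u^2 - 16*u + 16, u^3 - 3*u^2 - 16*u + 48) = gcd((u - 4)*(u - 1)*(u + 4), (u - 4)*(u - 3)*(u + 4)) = u^2 - 16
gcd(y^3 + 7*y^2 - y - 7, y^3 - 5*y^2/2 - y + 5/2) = y^2 - 1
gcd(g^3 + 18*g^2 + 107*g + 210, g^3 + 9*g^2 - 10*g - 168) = g^2 + 13*g + 42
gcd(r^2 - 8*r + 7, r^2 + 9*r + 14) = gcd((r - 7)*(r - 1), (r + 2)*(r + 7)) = 1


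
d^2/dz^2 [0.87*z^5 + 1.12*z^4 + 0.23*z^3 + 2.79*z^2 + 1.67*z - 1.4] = 17.4*z^3 + 13.44*z^2 + 1.38*z + 5.58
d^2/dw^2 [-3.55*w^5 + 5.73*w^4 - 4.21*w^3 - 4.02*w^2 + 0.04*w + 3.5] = -71.0*w^3 + 68.76*w^2 - 25.26*w - 8.04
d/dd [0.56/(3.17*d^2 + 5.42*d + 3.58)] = (-3.5504*d - 3.0352)/(3.17*d^2 + 5.42*d + 3.58)^2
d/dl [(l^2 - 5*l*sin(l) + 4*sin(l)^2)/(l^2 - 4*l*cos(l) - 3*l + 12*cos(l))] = ((l^2 - 5*l*sin(l) + 4*sin(l)^2)*(-4*l*sin(l) - 2*l + 12*sin(l) + 4*cos(l) + 3) + (l^2 - 4*l*cos(l) - 3*l + 12*cos(l))*(-5*l*cos(l) + 2*l - 5*sin(l) + 4*sin(2*l)))/((l - 3)^2*(l - 4*cos(l))^2)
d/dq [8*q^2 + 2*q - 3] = 16*q + 2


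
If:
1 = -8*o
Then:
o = -1/8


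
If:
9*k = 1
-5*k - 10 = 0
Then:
No Solution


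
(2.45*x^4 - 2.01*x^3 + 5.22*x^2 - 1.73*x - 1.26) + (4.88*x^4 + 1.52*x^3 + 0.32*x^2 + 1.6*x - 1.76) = 7.33*x^4 - 0.49*x^3 + 5.54*x^2 - 0.13*x - 3.02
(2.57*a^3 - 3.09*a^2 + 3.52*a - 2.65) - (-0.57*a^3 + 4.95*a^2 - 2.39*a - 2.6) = 3.14*a^3 - 8.04*a^2 + 5.91*a - 0.0499999999999998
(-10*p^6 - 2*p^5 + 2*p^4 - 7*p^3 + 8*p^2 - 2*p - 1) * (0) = 0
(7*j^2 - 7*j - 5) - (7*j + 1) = 7*j^2 - 14*j - 6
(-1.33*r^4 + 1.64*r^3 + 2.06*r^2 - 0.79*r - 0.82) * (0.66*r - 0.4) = -0.8778*r^5 + 1.6144*r^4 + 0.7036*r^3 - 1.3454*r^2 - 0.2252*r + 0.328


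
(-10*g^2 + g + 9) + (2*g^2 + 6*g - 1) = -8*g^2 + 7*g + 8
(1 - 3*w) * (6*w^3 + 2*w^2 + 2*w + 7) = -18*w^4 - 4*w^2 - 19*w + 7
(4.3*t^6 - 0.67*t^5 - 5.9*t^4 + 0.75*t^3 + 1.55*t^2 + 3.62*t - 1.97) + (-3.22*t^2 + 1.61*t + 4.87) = 4.3*t^6 - 0.67*t^5 - 5.9*t^4 + 0.75*t^3 - 1.67*t^2 + 5.23*t + 2.9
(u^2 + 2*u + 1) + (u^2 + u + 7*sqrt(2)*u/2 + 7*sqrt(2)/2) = 2*u^2 + 3*u + 7*sqrt(2)*u/2 + 1 + 7*sqrt(2)/2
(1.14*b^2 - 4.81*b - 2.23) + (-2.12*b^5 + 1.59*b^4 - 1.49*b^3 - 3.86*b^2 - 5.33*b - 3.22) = -2.12*b^5 + 1.59*b^4 - 1.49*b^3 - 2.72*b^2 - 10.14*b - 5.45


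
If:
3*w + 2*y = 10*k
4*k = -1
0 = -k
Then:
No Solution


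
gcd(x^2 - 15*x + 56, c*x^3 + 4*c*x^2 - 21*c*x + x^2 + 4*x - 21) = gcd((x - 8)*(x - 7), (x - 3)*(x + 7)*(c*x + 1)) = 1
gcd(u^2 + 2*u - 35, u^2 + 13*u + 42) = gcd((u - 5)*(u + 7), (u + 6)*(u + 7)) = u + 7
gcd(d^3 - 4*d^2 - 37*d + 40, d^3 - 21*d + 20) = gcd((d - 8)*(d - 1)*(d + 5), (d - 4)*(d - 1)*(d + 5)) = d^2 + 4*d - 5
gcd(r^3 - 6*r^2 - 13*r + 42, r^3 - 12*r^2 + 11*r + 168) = r^2 - 4*r - 21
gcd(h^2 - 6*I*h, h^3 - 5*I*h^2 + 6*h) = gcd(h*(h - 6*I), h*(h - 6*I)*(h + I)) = h^2 - 6*I*h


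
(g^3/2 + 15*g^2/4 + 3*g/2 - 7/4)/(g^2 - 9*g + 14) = (2*g^3 + 15*g^2 + 6*g - 7)/(4*(g^2 - 9*g + 14))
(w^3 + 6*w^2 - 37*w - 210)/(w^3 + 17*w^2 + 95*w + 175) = (w - 6)/(w + 5)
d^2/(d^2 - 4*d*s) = d/(d - 4*s)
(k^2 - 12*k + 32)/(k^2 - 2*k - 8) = (k - 8)/(k + 2)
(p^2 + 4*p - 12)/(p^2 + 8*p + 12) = (p - 2)/(p + 2)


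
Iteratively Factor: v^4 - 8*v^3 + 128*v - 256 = (v - 4)*(v^3 - 4*v^2 - 16*v + 64) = (v - 4)*(v + 4)*(v^2 - 8*v + 16) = (v - 4)^2*(v + 4)*(v - 4)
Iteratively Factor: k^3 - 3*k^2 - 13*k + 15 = (k + 3)*(k^2 - 6*k + 5) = (k - 1)*(k + 3)*(k - 5)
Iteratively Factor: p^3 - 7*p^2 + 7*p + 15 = (p - 5)*(p^2 - 2*p - 3) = (p - 5)*(p + 1)*(p - 3)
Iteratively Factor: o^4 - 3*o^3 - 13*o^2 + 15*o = (o - 1)*(o^3 - 2*o^2 - 15*o) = (o - 1)*(o + 3)*(o^2 - 5*o) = o*(o - 1)*(o + 3)*(o - 5)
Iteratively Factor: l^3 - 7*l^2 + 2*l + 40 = (l - 5)*(l^2 - 2*l - 8) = (l - 5)*(l + 2)*(l - 4)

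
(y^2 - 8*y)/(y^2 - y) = (y - 8)/(y - 1)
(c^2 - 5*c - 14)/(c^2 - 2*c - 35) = (c + 2)/(c + 5)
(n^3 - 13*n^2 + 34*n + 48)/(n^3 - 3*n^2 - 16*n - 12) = (n - 8)/(n + 2)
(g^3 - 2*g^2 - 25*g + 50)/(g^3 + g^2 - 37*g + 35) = (g^2 + 3*g - 10)/(g^2 + 6*g - 7)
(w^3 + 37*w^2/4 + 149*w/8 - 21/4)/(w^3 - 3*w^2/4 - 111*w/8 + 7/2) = (w + 6)/(w - 4)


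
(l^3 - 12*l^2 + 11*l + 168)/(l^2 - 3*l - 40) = (l^2 - 4*l - 21)/(l + 5)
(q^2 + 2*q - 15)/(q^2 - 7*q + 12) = (q + 5)/(q - 4)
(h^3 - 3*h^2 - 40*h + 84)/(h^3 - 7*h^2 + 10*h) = (h^2 - h - 42)/(h*(h - 5))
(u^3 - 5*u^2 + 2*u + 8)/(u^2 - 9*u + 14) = (u^2 - 3*u - 4)/(u - 7)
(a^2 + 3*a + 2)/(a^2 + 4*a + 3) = (a + 2)/(a + 3)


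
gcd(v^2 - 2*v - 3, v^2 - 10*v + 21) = v - 3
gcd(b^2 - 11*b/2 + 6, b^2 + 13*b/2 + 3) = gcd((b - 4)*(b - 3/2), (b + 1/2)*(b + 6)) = 1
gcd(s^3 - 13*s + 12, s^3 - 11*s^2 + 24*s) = s - 3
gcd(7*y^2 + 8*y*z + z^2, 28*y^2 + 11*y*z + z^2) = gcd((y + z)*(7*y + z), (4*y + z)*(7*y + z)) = 7*y + z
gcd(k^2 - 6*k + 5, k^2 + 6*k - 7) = k - 1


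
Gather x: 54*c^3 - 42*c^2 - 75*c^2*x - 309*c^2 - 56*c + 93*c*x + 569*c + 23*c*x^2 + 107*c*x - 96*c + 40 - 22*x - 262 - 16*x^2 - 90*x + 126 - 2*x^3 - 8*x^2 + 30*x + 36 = 54*c^3 - 351*c^2 + 417*c - 2*x^3 + x^2*(23*c - 24) + x*(-75*c^2 + 200*c - 82) - 60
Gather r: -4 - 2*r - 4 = -2*r - 8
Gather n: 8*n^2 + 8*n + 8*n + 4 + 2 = 8*n^2 + 16*n + 6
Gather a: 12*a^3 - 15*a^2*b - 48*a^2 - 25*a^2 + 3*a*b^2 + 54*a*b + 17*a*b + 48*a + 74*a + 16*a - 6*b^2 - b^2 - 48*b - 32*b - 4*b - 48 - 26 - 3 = 12*a^3 + a^2*(-15*b - 73) + a*(3*b^2 + 71*b + 138) - 7*b^2 - 84*b - 77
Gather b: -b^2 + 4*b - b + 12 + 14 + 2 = -b^2 + 3*b + 28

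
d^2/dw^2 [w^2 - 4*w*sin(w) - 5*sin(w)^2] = 4*w*sin(w) + 20*sin(w)^2 - 8*cos(w) - 8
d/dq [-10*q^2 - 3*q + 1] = -20*q - 3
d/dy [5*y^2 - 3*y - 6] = 10*y - 3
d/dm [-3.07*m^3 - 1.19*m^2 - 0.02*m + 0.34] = -9.21*m^2 - 2.38*m - 0.02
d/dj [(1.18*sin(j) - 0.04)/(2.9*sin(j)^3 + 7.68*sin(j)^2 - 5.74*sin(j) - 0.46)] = (-6.844*sin(j)^3 - 8.7144*sin(j)^2 + 0.6144*sin(j) - 0.7724)*cos(j)/(8.41*sin(j)^6 + 44.544*sin(j)^5 + 25.6904*sin(j)^4 - 90.8344*sin(j)^3 + 25.882*sin(j)^2 + 5.2808*sin(j) + 0.2116)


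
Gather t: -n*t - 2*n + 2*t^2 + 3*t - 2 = -2*n + 2*t^2 + t*(3 - n) - 2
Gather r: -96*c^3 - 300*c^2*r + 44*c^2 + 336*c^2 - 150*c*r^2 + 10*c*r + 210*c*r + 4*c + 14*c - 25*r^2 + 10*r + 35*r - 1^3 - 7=-96*c^3 + 380*c^2 + 18*c + r^2*(-150*c - 25) + r*(-300*c^2 + 220*c + 45) - 8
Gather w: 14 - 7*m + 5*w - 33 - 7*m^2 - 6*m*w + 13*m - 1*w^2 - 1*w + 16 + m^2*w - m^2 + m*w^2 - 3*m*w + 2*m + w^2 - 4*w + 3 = -8*m^2 + m*w^2 + 8*m + w*(m^2 - 9*m)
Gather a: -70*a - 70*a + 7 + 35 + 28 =70 - 140*a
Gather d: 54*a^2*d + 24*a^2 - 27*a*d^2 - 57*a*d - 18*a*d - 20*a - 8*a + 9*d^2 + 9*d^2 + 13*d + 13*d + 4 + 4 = 24*a^2 - 28*a + d^2*(18 - 27*a) + d*(54*a^2 - 75*a + 26) + 8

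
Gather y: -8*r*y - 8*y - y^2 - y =-y^2 + y*(-8*r - 9)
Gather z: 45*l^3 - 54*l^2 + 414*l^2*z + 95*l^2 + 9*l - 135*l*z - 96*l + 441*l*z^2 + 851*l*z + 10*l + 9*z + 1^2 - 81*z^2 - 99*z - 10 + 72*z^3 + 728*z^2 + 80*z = 45*l^3 + 41*l^2 - 77*l + 72*z^3 + z^2*(441*l + 647) + z*(414*l^2 + 716*l - 10) - 9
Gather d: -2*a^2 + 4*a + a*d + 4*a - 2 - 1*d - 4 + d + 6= -2*a^2 + a*d + 8*a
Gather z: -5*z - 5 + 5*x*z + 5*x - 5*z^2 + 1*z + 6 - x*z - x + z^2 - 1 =4*x - 4*z^2 + z*(4*x - 4)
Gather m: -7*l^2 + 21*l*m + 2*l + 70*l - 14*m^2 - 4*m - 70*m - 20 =-7*l^2 + 72*l - 14*m^2 + m*(21*l - 74) - 20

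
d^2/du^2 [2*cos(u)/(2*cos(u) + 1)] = 2*(-cos(u) + cos(2*u) - 3)/(2*cos(u) + 1)^3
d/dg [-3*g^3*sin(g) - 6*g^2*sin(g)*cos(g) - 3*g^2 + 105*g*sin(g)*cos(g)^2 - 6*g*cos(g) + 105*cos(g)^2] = -3*g^3*cos(g) - 9*g^2*sin(g) - 6*g^2*cos(2*g) + 6*g*sin(g) - 6*g*sin(2*g) + 105*g*cos(g)/4 + 315*g*cos(3*g)/4 - 6*g + 105*sin(g)/4 - 105*sin(2*g) + 105*sin(3*g)/4 - 6*cos(g)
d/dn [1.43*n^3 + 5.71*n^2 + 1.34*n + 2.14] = 4.29*n^2 + 11.42*n + 1.34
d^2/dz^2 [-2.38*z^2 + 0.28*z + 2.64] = -4.76000000000000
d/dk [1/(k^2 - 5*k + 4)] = (5 - 2*k)/(k^2 - 5*k + 4)^2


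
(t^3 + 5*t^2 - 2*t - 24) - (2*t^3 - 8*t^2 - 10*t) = -t^3 + 13*t^2 + 8*t - 24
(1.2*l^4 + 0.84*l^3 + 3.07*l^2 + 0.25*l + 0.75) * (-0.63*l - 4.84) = -0.756*l^5 - 6.3372*l^4 - 5.9997*l^3 - 15.0163*l^2 - 1.6825*l - 3.63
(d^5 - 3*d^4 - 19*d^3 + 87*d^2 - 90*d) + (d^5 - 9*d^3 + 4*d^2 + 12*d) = 2*d^5 - 3*d^4 - 28*d^3 + 91*d^2 - 78*d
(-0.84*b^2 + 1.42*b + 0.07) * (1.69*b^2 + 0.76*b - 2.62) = -1.4196*b^4 + 1.7614*b^3 + 3.3983*b^2 - 3.6672*b - 0.1834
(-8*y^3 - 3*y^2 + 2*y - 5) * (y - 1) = -8*y^4 + 5*y^3 + 5*y^2 - 7*y + 5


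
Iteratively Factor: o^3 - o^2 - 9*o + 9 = (o + 3)*(o^2 - 4*o + 3) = (o - 3)*(o + 3)*(o - 1)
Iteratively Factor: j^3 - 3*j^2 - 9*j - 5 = (j + 1)*(j^2 - 4*j - 5) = (j - 5)*(j + 1)*(j + 1)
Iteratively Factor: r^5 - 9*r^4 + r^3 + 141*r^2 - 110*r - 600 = (r - 5)*(r^4 - 4*r^3 - 19*r^2 + 46*r + 120) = (r - 5)*(r + 3)*(r^3 - 7*r^2 + 2*r + 40) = (r - 5)*(r - 4)*(r + 3)*(r^2 - 3*r - 10) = (r - 5)^2*(r - 4)*(r + 3)*(r + 2)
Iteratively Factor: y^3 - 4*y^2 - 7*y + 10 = (y - 1)*(y^2 - 3*y - 10) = (y - 5)*(y - 1)*(y + 2)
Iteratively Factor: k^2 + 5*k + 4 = (k + 4)*(k + 1)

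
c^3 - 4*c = c*(c - 2)*(c + 2)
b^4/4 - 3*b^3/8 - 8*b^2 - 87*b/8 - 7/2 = (b/4 + 1)*(b - 7)*(b + 1/2)*(b + 1)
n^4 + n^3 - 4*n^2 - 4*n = n*(n - 2)*(n + 1)*(n + 2)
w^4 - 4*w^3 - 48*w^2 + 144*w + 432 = (w - 6)^2*(w + 2)*(w + 6)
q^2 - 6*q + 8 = (q - 4)*(q - 2)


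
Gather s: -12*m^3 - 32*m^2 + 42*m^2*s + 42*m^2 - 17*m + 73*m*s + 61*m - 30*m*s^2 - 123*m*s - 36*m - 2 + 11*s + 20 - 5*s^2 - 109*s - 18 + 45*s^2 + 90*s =-12*m^3 + 10*m^2 + 8*m + s^2*(40 - 30*m) + s*(42*m^2 - 50*m - 8)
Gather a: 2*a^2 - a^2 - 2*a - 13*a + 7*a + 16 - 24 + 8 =a^2 - 8*a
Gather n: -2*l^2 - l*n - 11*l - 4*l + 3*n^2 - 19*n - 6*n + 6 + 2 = -2*l^2 - 15*l + 3*n^2 + n*(-l - 25) + 8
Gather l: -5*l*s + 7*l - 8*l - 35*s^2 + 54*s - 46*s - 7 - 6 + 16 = l*(-5*s - 1) - 35*s^2 + 8*s + 3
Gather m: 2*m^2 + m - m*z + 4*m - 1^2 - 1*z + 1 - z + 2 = 2*m^2 + m*(5 - z) - 2*z + 2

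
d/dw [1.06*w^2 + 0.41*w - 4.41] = 2.12*w + 0.41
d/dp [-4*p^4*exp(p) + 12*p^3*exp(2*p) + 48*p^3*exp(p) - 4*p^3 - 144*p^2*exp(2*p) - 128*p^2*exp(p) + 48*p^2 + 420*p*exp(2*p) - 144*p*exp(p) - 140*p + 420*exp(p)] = -4*p^4*exp(p) + 24*p^3*exp(2*p) + 32*p^3*exp(p) - 252*p^2*exp(2*p) + 16*p^2*exp(p) - 12*p^2 + 552*p*exp(2*p) - 400*p*exp(p) + 96*p + 420*exp(2*p) + 276*exp(p) - 140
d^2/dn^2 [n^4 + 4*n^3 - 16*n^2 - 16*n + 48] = 12*n^2 + 24*n - 32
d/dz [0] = 0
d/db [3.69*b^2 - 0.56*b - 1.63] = 7.38*b - 0.56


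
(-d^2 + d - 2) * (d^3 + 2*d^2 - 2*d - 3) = -d^5 - d^4 + 2*d^3 - 3*d^2 + d + 6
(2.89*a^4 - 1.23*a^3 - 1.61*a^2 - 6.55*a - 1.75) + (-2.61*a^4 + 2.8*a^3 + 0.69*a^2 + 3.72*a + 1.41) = 0.28*a^4 + 1.57*a^3 - 0.92*a^2 - 2.83*a - 0.34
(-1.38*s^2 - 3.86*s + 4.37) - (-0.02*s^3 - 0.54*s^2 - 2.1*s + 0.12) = 0.02*s^3 - 0.84*s^2 - 1.76*s + 4.25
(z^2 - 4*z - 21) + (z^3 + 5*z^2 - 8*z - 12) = z^3 + 6*z^2 - 12*z - 33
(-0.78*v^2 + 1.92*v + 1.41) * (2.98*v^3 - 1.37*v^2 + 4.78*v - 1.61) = -2.3244*v^5 + 6.7902*v^4 - 2.157*v^3 + 8.5017*v^2 + 3.6486*v - 2.2701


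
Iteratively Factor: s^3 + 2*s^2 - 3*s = (s)*(s^2 + 2*s - 3) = s*(s - 1)*(s + 3)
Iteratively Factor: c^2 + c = (c)*(c + 1)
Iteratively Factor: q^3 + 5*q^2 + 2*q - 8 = (q + 2)*(q^2 + 3*q - 4) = (q + 2)*(q + 4)*(q - 1)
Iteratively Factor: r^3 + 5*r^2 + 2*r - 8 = (r + 4)*(r^2 + r - 2) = (r - 1)*(r + 4)*(r + 2)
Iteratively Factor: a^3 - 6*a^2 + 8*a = (a - 2)*(a^2 - 4*a) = a*(a - 2)*(a - 4)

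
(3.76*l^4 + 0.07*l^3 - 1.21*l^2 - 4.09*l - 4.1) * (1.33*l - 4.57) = 5.0008*l^5 - 17.0901*l^4 - 1.9292*l^3 + 0.0899999999999999*l^2 + 13.2383*l + 18.737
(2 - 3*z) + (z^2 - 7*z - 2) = z^2 - 10*z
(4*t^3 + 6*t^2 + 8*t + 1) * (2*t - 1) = 8*t^4 + 8*t^3 + 10*t^2 - 6*t - 1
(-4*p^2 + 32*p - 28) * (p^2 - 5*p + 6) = -4*p^4 + 52*p^3 - 212*p^2 + 332*p - 168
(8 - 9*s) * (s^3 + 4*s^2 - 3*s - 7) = -9*s^4 - 28*s^3 + 59*s^2 + 39*s - 56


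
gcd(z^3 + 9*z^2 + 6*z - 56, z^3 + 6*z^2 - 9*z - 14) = z^2 + 5*z - 14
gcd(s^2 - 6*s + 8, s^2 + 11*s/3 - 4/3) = 1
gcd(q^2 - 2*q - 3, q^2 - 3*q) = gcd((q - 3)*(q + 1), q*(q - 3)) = q - 3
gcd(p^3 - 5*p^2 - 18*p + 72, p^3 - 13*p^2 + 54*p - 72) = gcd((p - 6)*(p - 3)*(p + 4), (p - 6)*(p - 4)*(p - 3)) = p^2 - 9*p + 18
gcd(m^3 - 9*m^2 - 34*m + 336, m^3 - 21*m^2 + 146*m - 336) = m^2 - 15*m + 56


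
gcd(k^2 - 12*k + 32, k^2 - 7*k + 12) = k - 4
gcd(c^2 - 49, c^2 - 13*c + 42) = c - 7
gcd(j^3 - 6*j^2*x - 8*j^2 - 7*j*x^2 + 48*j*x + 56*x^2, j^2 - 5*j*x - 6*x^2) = j + x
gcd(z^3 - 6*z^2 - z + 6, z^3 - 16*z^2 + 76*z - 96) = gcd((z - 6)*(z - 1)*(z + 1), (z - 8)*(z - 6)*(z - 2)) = z - 6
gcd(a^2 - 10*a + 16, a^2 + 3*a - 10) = a - 2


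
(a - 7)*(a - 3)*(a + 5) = a^3 - 5*a^2 - 29*a + 105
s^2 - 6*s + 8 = (s - 4)*(s - 2)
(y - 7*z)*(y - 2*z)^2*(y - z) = y^4 - 12*y^3*z + 43*y^2*z^2 - 60*y*z^3 + 28*z^4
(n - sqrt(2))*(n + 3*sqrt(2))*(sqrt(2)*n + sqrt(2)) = sqrt(2)*n^3 + sqrt(2)*n^2 + 4*n^2 - 6*sqrt(2)*n + 4*n - 6*sqrt(2)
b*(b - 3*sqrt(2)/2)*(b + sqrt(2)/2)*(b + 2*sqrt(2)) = b^4 + sqrt(2)*b^3 - 11*b^2/2 - 3*sqrt(2)*b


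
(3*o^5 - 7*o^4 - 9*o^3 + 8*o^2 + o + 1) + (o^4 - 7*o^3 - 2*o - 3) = 3*o^5 - 6*o^4 - 16*o^3 + 8*o^2 - o - 2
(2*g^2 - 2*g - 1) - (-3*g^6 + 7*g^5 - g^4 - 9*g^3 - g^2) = 3*g^6 - 7*g^5 + g^4 + 9*g^3 + 3*g^2 - 2*g - 1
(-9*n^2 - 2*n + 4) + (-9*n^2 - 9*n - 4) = -18*n^2 - 11*n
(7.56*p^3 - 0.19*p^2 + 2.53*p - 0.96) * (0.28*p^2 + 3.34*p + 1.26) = 2.1168*p^5 + 25.1972*p^4 + 9.5994*p^3 + 7.942*p^2 - 0.0186000000000002*p - 1.2096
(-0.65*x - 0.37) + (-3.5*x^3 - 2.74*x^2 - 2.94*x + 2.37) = -3.5*x^3 - 2.74*x^2 - 3.59*x + 2.0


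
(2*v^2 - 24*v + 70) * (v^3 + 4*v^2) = 2*v^5 - 16*v^4 - 26*v^3 + 280*v^2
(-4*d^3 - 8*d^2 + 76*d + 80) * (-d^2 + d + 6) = 4*d^5 + 4*d^4 - 108*d^3 - 52*d^2 + 536*d + 480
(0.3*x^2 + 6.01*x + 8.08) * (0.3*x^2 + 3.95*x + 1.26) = 0.09*x^4 + 2.988*x^3 + 26.5415*x^2 + 39.4886*x + 10.1808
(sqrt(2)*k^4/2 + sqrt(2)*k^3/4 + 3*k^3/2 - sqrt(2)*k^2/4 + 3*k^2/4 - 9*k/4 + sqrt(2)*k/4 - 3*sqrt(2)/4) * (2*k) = sqrt(2)*k^5 + sqrt(2)*k^4/2 + 3*k^4 - sqrt(2)*k^3/2 + 3*k^3/2 - 9*k^2/2 + sqrt(2)*k^2/2 - 3*sqrt(2)*k/2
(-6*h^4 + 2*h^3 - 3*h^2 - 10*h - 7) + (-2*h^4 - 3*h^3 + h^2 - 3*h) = -8*h^4 - h^3 - 2*h^2 - 13*h - 7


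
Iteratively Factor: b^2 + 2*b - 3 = (b + 3)*(b - 1)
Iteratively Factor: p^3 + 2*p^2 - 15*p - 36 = (p + 3)*(p^2 - p - 12) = (p - 4)*(p + 3)*(p + 3)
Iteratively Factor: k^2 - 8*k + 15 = (k - 3)*(k - 5)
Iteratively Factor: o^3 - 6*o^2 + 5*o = (o)*(o^2 - 6*o + 5) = o*(o - 5)*(o - 1)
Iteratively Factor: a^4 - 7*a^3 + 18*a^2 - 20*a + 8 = (a - 2)*(a^3 - 5*a^2 + 8*a - 4) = (a - 2)^2*(a^2 - 3*a + 2) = (a - 2)^3*(a - 1)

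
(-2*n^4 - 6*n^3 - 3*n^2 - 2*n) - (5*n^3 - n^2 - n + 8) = -2*n^4 - 11*n^3 - 2*n^2 - n - 8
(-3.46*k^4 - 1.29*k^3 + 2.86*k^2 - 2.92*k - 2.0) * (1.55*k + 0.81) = -5.363*k^5 - 4.8021*k^4 + 3.3881*k^3 - 2.2094*k^2 - 5.4652*k - 1.62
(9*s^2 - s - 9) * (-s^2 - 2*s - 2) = -9*s^4 - 17*s^3 - 7*s^2 + 20*s + 18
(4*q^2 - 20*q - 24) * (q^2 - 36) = 4*q^4 - 20*q^3 - 168*q^2 + 720*q + 864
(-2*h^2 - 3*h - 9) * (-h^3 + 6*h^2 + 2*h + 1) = 2*h^5 - 9*h^4 - 13*h^3 - 62*h^2 - 21*h - 9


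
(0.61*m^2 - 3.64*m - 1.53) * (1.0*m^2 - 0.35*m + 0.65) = 0.61*m^4 - 3.8535*m^3 + 0.1405*m^2 - 1.8305*m - 0.9945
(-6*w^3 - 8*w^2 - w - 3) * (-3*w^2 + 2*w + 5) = 18*w^5 + 12*w^4 - 43*w^3 - 33*w^2 - 11*w - 15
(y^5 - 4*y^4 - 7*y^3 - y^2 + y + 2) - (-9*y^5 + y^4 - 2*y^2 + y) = 10*y^5 - 5*y^4 - 7*y^3 + y^2 + 2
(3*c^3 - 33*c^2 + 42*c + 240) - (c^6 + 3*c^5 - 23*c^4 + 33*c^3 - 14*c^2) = -c^6 - 3*c^5 + 23*c^4 - 30*c^3 - 19*c^2 + 42*c + 240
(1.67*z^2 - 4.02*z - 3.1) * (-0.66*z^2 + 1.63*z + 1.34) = -1.1022*z^4 + 5.3753*z^3 - 2.2688*z^2 - 10.4398*z - 4.154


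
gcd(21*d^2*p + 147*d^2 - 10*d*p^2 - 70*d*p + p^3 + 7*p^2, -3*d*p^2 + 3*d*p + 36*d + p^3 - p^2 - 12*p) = -3*d + p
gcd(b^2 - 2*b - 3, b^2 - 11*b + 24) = b - 3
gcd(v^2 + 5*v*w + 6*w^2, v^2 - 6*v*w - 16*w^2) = v + 2*w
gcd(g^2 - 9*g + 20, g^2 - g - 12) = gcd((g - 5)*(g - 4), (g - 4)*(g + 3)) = g - 4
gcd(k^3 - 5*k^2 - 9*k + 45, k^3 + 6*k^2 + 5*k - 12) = k + 3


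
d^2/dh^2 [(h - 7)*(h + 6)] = 2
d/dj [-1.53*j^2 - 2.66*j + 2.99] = -3.06*j - 2.66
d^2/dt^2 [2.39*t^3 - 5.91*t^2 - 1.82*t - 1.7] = 14.34*t - 11.82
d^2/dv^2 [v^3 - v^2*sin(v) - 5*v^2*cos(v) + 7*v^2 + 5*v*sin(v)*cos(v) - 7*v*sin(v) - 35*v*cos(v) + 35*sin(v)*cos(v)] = v^2*sin(v) + 5*v^2*cos(v) + 27*v*sin(v) - 10*v*sin(2*v) + 31*v*cos(v) + 6*v + 68*sin(v) - 70*sin(2*v) - 24*cos(v) + 10*cos(2*v) + 14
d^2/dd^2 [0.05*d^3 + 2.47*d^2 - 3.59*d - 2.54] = 0.3*d + 4.94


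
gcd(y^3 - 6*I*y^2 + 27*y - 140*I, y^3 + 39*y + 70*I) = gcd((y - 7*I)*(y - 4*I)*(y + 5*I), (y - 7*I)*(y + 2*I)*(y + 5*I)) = y^2 - 2*I*y + 35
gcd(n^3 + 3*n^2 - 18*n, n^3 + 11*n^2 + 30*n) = n^2 + 6*n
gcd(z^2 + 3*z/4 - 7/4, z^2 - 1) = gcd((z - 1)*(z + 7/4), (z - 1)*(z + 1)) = z - 1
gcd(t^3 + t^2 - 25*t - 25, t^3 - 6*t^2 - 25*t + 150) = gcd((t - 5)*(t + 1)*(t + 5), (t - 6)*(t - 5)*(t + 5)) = t^2 - 25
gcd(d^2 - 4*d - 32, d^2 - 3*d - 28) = d + 4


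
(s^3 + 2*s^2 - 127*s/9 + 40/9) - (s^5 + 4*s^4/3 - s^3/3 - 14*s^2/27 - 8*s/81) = -s^5 - 4*s^4/3 + 4*s^3/3 + 68*s^2/27 - 1135*s/81 + 40/9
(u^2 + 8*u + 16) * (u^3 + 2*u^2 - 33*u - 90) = u^5 + 10*u^4 - u^3 - 322*u^2 - 1248*u - 1440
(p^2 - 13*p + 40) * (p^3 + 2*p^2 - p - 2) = p^5 - 11*p^4 + 13*p^3 + 91*p^2 - 14*p - 80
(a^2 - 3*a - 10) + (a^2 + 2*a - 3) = 2*a^2 - a - 13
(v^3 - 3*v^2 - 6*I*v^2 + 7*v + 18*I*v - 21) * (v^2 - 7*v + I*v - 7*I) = v^5 - 10*v^4 - 5*I*v^4 + 34*v^3 + 50*I*v^3 - 130*v^2 - 98*I*v^2 + 273*v - 70*I*v + 147*I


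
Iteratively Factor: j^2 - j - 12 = (j - 4)*(j + 3)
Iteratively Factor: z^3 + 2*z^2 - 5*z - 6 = (z - 2)*(z^2 + 4*z + 3) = (z - 2)*(z + 1)*(z + 3)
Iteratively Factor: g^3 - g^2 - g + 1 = (g - 1)*(g^2 - 1) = (g - 1)*(g + 1)*(g - 1)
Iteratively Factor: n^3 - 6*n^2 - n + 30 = (n - 5)*(n^2 - n - 6) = (n - 5)*(n + 2)*(n - 3)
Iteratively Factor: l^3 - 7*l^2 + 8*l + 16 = (l - 4)*(l^2 - 3*l - 4) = (l - 4)^2*(l + 1)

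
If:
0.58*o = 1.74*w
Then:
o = 3.0*w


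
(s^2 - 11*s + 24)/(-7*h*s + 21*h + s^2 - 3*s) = (s - 8)/(-7*h + s)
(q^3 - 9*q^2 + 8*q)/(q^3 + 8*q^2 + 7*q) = (q^2 - 9*q + 8)/(q^2 + 8*q + 7)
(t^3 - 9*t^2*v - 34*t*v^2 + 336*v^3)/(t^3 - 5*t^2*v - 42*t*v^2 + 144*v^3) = (t - 7*v)/(t - 3*v)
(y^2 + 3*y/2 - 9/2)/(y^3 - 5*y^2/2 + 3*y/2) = (y + 3)/(y*(y - 1))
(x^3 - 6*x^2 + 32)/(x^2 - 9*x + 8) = (x^3 - 6*x^2 + 32)/(x^2 - 9*x + 8)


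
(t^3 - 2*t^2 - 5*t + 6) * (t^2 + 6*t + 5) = t^5 + 4*t^4 - 12*t^3 - 34*t^2 + 11*t + 30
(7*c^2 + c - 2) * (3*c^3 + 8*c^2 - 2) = 21*c^5 + 59*c^4 + 2*c^3 - 30*c^2 - 2*c + 4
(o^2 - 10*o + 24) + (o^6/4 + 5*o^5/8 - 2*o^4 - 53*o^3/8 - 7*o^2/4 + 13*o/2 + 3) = o^6/4 + 5*o^5/8 - 2*o^4 - 53*o^3/8 - 3*o^2/4 - 7*o/2 + 27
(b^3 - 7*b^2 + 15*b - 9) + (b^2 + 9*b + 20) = b^3 - 6*b^2 + 24*b + 11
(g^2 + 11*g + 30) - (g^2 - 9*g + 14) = 20*g + 16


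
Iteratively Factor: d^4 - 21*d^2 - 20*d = (d + 4)*(d^3 - 4*d^2 - 5*d) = (d - 5)*(d + 4)*(d^2 + d) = d*(d - 5)*(d + 4)*(d + 1)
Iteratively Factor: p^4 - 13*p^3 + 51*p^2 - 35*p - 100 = (p + 1)*(p^3 - 14*p^2 + 65*p - 100) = (p - 4)*(p + 1)*(p^2 - 10*p + 25) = (p - 5)*(p - 4)*(p + 1)*(p - 5)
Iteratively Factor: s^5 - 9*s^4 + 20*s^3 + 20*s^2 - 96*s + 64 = (s - 2)*(s^4 - 7*s^3 + 6*s^2 + 32*s - 32) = (s - 4)*(s - 2)*(s^3 - 3*s^2 - 6*s + 8) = (s - 4)*(s - 2)*(s - 1)*(s^2 - 2*s - 8) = (s - 4)*(s - 2)*(s - 1)*(s + 2)*(s - 4)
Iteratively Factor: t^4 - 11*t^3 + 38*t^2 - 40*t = (t - 5)*(t^3 - 6*t^2 + 8*t) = (t - 5)*(t - 2)*(t^2 - 4*t) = t*(t - 5)*(t - 2)*(t - 4)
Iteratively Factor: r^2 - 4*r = (r - 4)*(r)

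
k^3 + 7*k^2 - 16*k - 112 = (k - 4)*(k + 4)*(k + 7)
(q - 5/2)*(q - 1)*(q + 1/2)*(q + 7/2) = q^4 + q^3/2 - 39*q^2/4 + 31*q/8 + 35/8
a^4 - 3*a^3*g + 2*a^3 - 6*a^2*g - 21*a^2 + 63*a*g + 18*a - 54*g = (a - 3)*(a - 1)*(a + 6)*(a - 3*g)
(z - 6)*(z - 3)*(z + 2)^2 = z^4 - 5*z^3 - 14*z^2 + 36*z + 72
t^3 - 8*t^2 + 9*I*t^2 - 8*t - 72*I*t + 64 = (t - 8)*(t + I)*(t + 8*I)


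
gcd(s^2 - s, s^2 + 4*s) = s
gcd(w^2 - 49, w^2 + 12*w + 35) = w + 7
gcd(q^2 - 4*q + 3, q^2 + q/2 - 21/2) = q - 3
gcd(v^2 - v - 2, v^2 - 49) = 1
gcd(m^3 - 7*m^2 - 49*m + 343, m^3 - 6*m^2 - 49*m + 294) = m^2 - 49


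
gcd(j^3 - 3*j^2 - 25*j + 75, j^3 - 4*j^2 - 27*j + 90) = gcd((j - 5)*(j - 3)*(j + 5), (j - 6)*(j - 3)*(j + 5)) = j^2 + 2*j - 15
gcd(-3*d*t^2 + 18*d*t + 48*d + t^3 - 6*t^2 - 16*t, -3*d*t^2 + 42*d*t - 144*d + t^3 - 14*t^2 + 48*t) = -3*d*t + 24*d + t^2 - 8*t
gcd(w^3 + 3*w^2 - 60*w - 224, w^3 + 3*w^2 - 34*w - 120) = w + 4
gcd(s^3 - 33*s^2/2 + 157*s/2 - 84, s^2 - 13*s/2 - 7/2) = s - 7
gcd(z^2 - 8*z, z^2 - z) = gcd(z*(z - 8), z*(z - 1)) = z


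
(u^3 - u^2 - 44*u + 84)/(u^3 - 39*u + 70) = (u - 6)/(u - 5)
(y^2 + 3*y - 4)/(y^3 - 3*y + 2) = (y + 4)/(y^2 + y - 2)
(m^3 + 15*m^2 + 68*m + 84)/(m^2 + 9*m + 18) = (m^2 + 9*m + 14)/(m + 3)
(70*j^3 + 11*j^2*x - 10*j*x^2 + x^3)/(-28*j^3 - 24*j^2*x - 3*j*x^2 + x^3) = (-5*j + x)/(2*j + x)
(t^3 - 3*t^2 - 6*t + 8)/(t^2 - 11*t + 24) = (t^3 - 3*t^2 - 6*t + 8)/(t^2 - 11*t + 24)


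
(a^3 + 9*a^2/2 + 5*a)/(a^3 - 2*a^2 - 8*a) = (a + 5/2)/(a - 4)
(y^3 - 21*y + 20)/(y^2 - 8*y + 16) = (y^2 + 4*y - 5)/(y - 4)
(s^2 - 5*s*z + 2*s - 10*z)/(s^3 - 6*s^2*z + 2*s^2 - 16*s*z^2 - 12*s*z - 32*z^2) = (-s + 5*z)/(-s^2 + 6*s*z + 16*z^2)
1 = 1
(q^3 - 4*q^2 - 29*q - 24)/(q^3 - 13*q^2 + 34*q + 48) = (q + 3)/(q - 6)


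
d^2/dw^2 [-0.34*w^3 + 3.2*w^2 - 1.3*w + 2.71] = 6.4 - 2.04*w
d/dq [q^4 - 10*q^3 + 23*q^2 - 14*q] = 4*q^3 - 30*q^2 + 46*q - 14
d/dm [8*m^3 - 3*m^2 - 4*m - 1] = 24*m^2 - 6*m - 4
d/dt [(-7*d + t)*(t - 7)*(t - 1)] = -14*d*t + 56*d + 3*t^2 - 16*t + 7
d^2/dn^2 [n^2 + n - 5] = 2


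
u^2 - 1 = (u - 1)*(u + 1)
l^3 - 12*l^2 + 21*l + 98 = (l - 7)^2*(l + 2)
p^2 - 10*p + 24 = (p - 6)*(p - 4)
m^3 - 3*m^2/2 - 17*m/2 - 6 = (m - 4)*(m + 1)*(m + 3/2)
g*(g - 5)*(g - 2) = g^3 - 7*g^2 + 10*g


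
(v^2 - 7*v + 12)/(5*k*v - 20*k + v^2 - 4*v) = (v - 3)/(5*k + v)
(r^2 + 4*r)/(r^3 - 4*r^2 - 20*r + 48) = r/(r^2 - 8*r + 12)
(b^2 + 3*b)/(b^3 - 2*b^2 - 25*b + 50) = b*(b + 3)/(b^3 - 2*b^2 - 25*b + 50)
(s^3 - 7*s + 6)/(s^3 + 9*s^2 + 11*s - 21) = (s - 2)/(s + 7)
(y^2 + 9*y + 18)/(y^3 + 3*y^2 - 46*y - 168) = (y + 3)/(y^2 - 3*y - 28)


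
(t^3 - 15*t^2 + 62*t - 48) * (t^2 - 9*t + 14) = t^5 - 24*t^4 + 211*t^3 - 816*t^2 + 1300*t - 672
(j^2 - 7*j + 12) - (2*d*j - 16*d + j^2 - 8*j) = -2*d*j + 16*d + j + 12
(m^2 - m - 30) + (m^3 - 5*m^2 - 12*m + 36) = m^3 - 4*m^2 - 13*m + 6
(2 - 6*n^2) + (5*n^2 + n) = -n^2 + n + 2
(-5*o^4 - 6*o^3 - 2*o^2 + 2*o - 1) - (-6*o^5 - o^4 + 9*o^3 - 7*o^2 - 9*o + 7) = 6*o^5 - 4*o^4 - 15*o^3 + 5*o^2 + 11*o - 8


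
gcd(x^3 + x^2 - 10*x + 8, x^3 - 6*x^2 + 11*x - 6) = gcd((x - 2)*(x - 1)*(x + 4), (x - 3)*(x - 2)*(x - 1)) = x^2 - 3*x + 2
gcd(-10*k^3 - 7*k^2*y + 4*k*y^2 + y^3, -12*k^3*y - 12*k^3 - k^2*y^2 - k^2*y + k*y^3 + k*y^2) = 1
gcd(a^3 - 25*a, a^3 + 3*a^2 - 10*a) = a^2 + 5*a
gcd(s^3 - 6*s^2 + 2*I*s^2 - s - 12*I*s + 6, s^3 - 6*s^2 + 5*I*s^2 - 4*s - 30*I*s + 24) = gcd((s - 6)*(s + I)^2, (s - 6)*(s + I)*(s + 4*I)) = s^2 + s*(-6 + I) - 6*I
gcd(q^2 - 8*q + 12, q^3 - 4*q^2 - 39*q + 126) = 1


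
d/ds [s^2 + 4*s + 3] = 2*s + 4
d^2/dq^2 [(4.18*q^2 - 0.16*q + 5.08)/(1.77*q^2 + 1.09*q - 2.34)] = (-17.131476*q^3 + 199.367136*q^2 + 54.828936*q + 99.111608)/(5.545233*q^6 + 10.244583*q^5 - 15.684147*q^4 - 25.792343*q^3 + 20.734974*q^2 + 17.905212*q - 12.812904)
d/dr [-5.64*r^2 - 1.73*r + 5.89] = -11.28*r - 1.73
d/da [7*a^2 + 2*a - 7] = 14*a + 2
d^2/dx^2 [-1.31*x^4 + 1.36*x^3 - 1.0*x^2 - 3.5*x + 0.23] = -15.72*x^2 + 8.16*x - 2.0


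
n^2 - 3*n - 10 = (n - 5)*(n + 2)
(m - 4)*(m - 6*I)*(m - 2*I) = m^3 - 4*m^2 - 8*I*m^2 - 12*m + 32*I*m + 48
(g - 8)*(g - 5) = g^2 - 13*g + 40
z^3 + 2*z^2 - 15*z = z*(z - 3)*(z + 5)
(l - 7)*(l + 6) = l^2 - l - 42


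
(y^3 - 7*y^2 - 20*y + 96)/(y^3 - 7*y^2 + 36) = (y^2 - 4*y - 32)/(y^2 - 4*y - 12)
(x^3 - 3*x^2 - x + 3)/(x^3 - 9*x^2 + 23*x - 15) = (x + 1)/(x - 5)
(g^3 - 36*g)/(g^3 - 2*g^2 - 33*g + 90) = g*(g - 6)/(g^2 - 8*g + 15)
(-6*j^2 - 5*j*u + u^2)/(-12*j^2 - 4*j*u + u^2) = (j + u)/(2*j + u)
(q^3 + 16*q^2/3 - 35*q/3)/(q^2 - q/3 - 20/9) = 3*q*(q + 7)/(3*q + 4)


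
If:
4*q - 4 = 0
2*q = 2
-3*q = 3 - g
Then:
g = 6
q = 1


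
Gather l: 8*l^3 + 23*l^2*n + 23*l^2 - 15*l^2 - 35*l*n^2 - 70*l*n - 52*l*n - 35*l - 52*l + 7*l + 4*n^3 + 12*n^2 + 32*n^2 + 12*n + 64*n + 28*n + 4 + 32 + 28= 8*l^3 + l^2*(23*n + 8) + l*(-35*n^2 - 122*n - 80) + 4*n^3 + 44*n^2 + 104*n + 64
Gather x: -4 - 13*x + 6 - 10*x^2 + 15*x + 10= -10*x^2 + 2*x + 12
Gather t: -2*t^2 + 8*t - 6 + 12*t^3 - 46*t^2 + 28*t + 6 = 12*t^3 - 48*t^2 + 36*t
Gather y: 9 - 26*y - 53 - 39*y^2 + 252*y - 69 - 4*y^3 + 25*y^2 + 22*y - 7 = -4*y^3 - 14*y^2 + 248*y - 120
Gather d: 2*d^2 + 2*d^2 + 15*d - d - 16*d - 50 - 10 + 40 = 4*d^2 - 2*d - 20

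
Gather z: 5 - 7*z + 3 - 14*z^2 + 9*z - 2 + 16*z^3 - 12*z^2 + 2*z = 16*z^3 - 26*z^2 + 4*z + 6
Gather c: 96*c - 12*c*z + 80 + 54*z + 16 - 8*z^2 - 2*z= c*(96 - 12*z) - 8*z^2 + 52*z + 96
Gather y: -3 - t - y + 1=-t - y - 2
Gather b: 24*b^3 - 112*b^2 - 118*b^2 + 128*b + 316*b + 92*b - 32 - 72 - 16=24*b^3 - 230*b^2 + 536*b - 120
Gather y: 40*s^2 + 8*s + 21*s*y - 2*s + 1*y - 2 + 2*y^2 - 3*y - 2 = 40*s^2 + 6*s + 2*y^2 + y*(21*s - 2) - 4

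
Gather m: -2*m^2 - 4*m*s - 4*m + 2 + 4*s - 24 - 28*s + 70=-2*m^2 + m*(-4*s - 4) - 24*s + 48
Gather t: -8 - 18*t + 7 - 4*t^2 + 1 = -4*t^2 - 18*t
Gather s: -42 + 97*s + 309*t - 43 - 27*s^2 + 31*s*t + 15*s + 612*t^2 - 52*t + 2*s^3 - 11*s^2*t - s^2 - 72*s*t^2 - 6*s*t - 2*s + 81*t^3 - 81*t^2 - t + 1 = 2*s^3 + s^2*(-11*t - 28) + s*(-72*t^2 + 25*t + 110) + 81*t^3 + 531*t^2 + 256*t - 84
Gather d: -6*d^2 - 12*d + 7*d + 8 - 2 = -6*d^2 - 5*d + 6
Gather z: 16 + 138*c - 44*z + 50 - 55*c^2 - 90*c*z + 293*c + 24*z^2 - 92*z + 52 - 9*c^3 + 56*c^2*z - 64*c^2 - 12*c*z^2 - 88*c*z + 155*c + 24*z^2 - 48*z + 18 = -9*c^3 - 119*c^2 + 586*c + z^2*(48 - 12*c) + z*(56*c^2 - 178*c - 184) + 136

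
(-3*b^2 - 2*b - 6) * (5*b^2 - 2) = -15*b^4 - 10*b^3 - 24*b^2 + 4*b + 12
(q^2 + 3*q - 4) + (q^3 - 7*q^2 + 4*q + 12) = q^3 - 6*q^2 + 7*q + 8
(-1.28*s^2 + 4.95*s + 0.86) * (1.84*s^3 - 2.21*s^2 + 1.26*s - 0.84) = -2.3552*s^5 + 11.9368*s^4 - 10.9699*s^3 + 5.4116*s^2 - 3.0744*s - 0.7224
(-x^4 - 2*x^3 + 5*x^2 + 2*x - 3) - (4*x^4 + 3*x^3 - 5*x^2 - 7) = -5*x^4 - 5*x^3 + 10*x^2 + 2*x + 4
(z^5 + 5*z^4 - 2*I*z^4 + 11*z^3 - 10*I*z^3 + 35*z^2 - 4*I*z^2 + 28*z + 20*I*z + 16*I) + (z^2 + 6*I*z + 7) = z^5 + 5*z^4 - 2*I*z^4 + 11*z^3 - 10*I*z^3 + 36*z^2 - 4*I*z^2 + 28*z + 26*I*z + 7 + 16*I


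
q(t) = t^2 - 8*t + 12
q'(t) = 2*t - 8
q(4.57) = -3.68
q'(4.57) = 1.14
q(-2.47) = 37.86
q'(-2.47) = -12.94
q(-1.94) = 31.28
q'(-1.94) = -11.88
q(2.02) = -0.08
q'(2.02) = -3.96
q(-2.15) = 33.82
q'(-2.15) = -12.30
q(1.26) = 3.51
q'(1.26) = -5.48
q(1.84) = 0.67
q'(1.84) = -4.32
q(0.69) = 6.96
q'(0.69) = -6.62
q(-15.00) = 357.00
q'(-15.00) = -38.00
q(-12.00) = 252.00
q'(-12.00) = -32.00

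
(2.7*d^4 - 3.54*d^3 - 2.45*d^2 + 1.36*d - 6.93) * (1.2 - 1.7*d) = -4.59*d^5 + 9.258*d^4 - 0.0830000000000002*d^3 - 5.252*d^2 + 13.413*d - 8.316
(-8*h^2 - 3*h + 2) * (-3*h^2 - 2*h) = 24*h^4 + 25*h^3 - 4*h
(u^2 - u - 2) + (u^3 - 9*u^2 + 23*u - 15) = u^3 - 8*u^2 + 22*u - 17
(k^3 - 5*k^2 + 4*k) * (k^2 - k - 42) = k^5 - 6*k^4 - 33*k^3 + 206*k^2 - 168*k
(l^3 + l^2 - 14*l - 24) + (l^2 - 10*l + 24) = l^3 + 2*l^2 - 24*l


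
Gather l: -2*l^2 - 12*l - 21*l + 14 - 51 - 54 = -2*l^2 - 33*l - 91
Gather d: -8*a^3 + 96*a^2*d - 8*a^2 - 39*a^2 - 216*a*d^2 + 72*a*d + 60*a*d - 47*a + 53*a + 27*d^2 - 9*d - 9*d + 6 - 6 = -8*a^3 - 47*a^2 + 6*a + d^2*(27 - 216*a) + d*(96*a^2 + 132*a - 18)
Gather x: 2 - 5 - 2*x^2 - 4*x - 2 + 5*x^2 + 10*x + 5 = 3*x^2 + 6*x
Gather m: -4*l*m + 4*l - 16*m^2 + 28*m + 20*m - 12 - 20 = 4*l - 16*m^2 + m*(48 - 4*l) - 32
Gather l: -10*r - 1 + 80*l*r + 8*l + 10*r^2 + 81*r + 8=l*(80*r + 8) + 10*r^2 + 71*r + 7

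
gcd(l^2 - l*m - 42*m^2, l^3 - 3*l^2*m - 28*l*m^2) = l - 7*m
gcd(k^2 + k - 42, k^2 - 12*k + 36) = k - 6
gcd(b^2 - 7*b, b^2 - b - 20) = 1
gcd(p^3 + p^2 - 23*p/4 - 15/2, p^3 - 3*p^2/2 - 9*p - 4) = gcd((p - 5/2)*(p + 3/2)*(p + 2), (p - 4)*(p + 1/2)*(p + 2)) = p + 2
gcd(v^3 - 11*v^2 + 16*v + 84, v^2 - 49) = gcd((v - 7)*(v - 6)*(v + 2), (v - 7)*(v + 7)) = v - 7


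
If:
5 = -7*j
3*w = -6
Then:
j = -5/7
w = -2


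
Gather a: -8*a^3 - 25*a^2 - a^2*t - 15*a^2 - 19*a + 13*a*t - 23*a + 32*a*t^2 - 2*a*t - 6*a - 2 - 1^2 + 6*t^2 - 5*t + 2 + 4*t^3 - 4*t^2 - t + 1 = -8*a^3 + a^2*(-t - 40) + a*(32*t^2 + 11*t - 48) + 4*t^3 + 2*t^2 - 6*t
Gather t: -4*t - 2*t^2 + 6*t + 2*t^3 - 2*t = 2*t^3 - 2*t^2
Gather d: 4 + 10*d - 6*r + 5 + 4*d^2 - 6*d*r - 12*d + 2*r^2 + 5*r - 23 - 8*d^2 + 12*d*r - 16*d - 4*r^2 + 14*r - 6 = -4*d^2 + d*(6*r - 18) - 2*r^2 + 13*r - 20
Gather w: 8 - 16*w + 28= 36 - 16*w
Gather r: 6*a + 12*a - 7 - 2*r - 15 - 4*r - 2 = 18*a - 6*r - 24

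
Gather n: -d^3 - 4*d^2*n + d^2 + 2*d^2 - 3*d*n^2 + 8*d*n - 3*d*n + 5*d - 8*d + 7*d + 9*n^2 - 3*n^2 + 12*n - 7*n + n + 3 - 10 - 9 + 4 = -d^3 + 3*d^2 + 4*d + n^2*(6 - 3*d) + n*(-4*d^2 + 5*d + 6) - 12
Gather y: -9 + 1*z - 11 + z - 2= 2*z - 22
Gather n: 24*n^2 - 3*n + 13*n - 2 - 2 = 24*n^2 + 10*n - 4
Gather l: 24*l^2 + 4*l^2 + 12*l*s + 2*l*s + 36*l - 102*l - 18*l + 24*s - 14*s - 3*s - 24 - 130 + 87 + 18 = 28*l^2 + l*(14*s - 84) + 7*s - 49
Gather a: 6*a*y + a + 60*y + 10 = a*(6*y + 1) + 60*y + 10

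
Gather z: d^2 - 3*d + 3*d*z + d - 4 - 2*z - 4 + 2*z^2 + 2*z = d^2 + 3*d*z - 2*d + 2*z^2 - 8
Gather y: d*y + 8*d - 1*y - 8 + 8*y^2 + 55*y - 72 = 8*d + 8*y^2 + y*(d + 54) - 80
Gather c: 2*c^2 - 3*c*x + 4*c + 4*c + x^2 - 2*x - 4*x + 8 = 2*c^2 + c*(8 - 3*x) + x^2 - 6*x + 8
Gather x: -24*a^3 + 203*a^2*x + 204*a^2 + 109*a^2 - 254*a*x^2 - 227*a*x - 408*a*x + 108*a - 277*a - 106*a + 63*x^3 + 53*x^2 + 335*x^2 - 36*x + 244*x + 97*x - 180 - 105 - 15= -24*a^3 + 313*a^2 - 275*a + 63*x^3 + x^2*(388 - 254*a) + x*(203*a^2 - 635*a + 305) - 300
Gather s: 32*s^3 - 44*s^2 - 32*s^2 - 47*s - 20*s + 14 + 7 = 32*s^3 - 76*s^2 - 67*s + 21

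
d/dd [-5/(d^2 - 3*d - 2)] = 5*(2*d - 3)/(-d^2 + 3*d + 2)^2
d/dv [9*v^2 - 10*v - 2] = 18*v - 10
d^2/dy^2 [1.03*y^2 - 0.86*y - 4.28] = 2.06000000000000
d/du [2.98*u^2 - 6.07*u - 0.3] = 5.96*u - 6.07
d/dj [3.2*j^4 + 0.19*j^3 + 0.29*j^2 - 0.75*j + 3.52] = 12.8*j^3 + 0.57*j^2 + 0.58*j - 0.75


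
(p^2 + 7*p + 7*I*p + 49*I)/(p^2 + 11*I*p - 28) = (p + 7)/(p + 4*I)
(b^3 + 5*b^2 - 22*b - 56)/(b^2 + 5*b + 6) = (b^2 + 3*b - 28)/(b + 3)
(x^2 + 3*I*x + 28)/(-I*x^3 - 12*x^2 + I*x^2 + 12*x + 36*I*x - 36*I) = (I*x^2 - 3*x + 28*I)/(x^3 - x^2*(1 + 12*I) + 12*x*(-3 + I) + 36)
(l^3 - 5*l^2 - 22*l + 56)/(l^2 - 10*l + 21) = (l^2 + 2*l - 8)/(l - 3)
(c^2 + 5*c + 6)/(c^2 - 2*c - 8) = (c + 3)/(c - 4)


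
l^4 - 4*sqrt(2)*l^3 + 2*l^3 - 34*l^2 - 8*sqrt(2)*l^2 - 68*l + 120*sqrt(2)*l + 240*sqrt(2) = (l + 2)*(l - 5*sqrt(2))*(l - 3*sqrt(2))*(l + 4*sqrt(2))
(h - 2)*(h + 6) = h^2 + 4*h - 12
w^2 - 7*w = w*(w - 7)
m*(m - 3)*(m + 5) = m^3 + 2*m^2 - 15*m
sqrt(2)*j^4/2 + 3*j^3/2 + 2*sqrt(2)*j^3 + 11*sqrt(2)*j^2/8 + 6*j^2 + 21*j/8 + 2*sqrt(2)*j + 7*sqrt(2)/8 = (j + 1/2)*(j + 7/2)*(j + sqrt(2))*(sqrt(2)*j/2 + 1/2)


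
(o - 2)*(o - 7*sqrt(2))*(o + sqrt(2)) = o^3 - 6*sqrt(2)*o^2 - 2*o^2 - 14*o + 12*sqrt(2)*o + 28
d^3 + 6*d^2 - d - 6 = (d - 1)*(d + 1)*(d + 6)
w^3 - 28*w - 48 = (w - 6)*(w + 2)*(w + 4)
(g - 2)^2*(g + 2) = g^3 - 2*g^2 - 4*g + 8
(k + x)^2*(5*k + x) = 5*k^3 + 11*k^2*x + 7*k*x^2 + x^3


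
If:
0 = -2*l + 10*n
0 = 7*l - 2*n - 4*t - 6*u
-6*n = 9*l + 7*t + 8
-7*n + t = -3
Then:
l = 13/20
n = 13/100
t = -209/100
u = 253/120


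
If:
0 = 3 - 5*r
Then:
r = 3/5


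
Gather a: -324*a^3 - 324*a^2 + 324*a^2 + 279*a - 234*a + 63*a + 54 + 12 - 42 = -324*a^3 + 108*a + 24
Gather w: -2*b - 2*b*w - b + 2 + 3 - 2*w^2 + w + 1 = -3*b - 2*w^2 + w*(1 - 2*b) + 6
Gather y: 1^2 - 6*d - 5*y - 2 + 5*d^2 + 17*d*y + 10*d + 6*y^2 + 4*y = 5*d^2 + 4*d + 6*y^2 + y*(17*d - 1) - 1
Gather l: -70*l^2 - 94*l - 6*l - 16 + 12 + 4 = -70*l^2 - 100*l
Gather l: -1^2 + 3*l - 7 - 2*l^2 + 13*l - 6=-2*l^2 + 16*l - 14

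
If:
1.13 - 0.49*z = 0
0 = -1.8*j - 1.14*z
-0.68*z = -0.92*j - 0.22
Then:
No Solution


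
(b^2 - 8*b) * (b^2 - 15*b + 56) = b^4 - 23*b^3 + 176*b^2 - 448*b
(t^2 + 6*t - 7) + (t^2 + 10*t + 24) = 2*t^2 + 16*t + 17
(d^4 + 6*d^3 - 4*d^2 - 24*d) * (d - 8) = d^5 - 2*d^4 - 52*d^3 + 8*d^2 + 192*d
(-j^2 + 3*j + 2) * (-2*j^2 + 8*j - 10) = 2*j^4 - 14*j^3 + 30*j^2 - 14*j - 20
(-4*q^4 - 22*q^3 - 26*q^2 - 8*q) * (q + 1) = -4*q^5 - 26*q^4 - 48*q^3 - 34*q^2 - 8*q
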